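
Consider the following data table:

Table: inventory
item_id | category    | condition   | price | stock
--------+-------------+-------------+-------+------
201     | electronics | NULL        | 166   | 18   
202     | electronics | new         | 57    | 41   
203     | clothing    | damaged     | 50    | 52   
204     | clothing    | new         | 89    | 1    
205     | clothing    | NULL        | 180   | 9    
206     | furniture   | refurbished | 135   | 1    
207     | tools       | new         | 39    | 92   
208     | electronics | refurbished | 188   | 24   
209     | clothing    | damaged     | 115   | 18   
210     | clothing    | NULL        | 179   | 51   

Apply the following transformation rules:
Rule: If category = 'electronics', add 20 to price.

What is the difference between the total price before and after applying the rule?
60

Step 1: Original sum of price = 1198
Step 2: 3 records have category = 'electronics'
Step 3: Each affected record changes by 20
Step 4: Total change = 3 × 20 = 60
Step 5: New sum = 1198 + 60 = 1258
Step 6: Difference = |1258 - 1198| = 60
        (Sum increased by 60)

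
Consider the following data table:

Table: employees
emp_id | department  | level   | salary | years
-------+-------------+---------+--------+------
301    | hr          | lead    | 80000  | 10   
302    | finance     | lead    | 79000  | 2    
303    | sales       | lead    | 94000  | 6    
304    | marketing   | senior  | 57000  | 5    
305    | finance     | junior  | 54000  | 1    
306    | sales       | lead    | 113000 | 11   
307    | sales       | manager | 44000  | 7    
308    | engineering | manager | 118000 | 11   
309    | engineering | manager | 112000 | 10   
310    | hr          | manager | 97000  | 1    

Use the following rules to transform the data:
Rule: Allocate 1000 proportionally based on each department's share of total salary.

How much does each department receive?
engineering: 271.23, finance: 156.84, hr: 208.73, marketing: 67.22, sales: 295.99

Step 1: Calculate total salary = 848000
Step 2: Calculate each department's proportion:
  engineering: 230000/848000 = 27.12% → 271.23
  finance: 133000/848000 = 15.68% → 156.84
  hr: 177000/848000 = 20.87% → 208.73
  marketing: 57000/848000 = 6.72% → 67.22
  sales: 251000/848000 = 29.60% → 295.99
Step 3: Verify: sum of allocations ≈ 1000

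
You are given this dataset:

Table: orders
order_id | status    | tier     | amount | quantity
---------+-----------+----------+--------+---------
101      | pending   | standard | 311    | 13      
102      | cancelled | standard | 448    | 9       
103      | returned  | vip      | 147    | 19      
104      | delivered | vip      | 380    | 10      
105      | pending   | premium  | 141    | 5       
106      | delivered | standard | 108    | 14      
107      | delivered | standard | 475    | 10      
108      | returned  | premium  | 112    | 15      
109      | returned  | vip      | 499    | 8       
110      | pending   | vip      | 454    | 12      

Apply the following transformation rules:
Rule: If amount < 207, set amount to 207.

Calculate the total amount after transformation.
3395

Step 1: 4 records have amount < 207
Step 2: These records originally summed to 508
Step 3: After setting to minimum: 4 × 207 = 828
Step 4: Unaffected records sum: 2567
Step 5: Final sum = 828 + 2567 = 3395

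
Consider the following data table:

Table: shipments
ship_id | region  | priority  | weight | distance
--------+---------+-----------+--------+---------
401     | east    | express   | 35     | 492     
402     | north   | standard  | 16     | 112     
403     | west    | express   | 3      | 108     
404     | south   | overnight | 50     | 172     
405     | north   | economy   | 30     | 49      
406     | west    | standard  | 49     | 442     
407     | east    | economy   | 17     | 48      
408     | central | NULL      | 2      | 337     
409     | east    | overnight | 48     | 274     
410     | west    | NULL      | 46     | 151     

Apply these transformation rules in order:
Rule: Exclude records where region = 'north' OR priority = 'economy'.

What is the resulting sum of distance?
1976

Step 1: Find records where region = 'north' OR priority = 'economy'
Step 2: 3 records match, summing to 209
Step 3: Original sum: 2185
Step 4: Remaining sum = 2185 - 209 = 1976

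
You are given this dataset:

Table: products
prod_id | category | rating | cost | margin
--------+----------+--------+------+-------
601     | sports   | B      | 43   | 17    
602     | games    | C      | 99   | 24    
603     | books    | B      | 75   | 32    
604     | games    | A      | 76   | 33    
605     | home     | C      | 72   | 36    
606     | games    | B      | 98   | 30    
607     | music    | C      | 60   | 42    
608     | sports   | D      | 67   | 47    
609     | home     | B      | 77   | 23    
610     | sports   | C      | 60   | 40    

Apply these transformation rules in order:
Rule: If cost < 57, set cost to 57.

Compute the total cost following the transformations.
741

Step 1: 1 records have cost < 57
Step 2: These records originally summed to 43
Step 3: After setting to minimum: 1 × 57 = 57
Step 4: Unaffected records sum: 684
Step 5: Final sum = 57 + 684 = 741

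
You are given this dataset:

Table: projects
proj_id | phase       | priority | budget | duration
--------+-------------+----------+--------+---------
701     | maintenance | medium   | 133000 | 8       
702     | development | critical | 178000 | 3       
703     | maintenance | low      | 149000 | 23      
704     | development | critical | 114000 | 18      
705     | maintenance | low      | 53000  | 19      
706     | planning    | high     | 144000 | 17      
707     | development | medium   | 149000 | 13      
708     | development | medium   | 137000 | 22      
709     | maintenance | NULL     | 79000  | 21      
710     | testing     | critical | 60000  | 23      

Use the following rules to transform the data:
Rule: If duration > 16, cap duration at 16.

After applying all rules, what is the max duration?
16

Step 1: Original maximum duration = 23
Step 2: Apply cap at 16
Step 3: 7 records had duration > 16 and were capped
Step 4: Maximum after transformation = 16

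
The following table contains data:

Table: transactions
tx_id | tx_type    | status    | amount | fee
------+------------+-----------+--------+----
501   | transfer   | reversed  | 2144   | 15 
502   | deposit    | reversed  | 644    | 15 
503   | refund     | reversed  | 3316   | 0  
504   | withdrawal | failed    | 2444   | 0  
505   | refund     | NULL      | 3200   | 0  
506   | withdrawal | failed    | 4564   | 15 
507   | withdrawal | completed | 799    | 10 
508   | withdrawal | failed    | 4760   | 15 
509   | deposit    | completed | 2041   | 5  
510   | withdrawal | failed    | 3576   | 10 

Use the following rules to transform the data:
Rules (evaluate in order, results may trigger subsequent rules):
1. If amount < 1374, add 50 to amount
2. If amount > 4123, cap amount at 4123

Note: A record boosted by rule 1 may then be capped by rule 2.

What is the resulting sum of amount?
26510

Step 1: Apply rule 1 to records with amount < 1374
  - 2 records get bonus of 50
  - Of these, 0 records then exceed 4123 and get capped
Step 2: Apply rule 2 to records with amount > 4123
  - 2 records (original) are capped
Step 3: Calculate final sum = 26510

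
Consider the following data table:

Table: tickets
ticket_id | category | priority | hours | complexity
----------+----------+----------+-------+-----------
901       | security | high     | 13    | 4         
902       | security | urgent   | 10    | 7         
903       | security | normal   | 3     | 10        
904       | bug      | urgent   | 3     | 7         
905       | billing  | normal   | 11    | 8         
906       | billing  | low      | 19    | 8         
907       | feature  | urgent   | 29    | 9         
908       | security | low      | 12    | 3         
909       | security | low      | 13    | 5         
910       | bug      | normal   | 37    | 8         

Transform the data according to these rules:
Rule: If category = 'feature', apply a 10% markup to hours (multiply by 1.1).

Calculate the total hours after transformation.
152.9

Step 1: Records with category = 'feature' have total hours = 29
Step 2: Apply multiplier: 29 × 1.1 = 31.9
Step 3: Other records total: 121
Step 4: Final sum = 31.9 + 121 = 152.9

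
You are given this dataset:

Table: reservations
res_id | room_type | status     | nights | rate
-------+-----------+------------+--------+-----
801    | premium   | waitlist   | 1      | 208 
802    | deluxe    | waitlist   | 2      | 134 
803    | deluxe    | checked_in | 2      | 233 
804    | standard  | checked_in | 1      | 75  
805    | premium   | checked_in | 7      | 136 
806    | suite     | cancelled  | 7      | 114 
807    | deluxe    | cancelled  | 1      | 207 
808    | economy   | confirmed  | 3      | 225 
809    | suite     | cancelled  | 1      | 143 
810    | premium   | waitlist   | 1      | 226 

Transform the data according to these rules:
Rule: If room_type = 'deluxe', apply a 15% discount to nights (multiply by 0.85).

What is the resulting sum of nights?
25.25

Step 1: Records with room_type = 'deluxe' have total nights = 5
Step 2: Apply multiplier: 5 × 0.85 = 4.25
Step 3: Other records total: 21
Step 4: Final sum = 4.25 + 21 = 25.25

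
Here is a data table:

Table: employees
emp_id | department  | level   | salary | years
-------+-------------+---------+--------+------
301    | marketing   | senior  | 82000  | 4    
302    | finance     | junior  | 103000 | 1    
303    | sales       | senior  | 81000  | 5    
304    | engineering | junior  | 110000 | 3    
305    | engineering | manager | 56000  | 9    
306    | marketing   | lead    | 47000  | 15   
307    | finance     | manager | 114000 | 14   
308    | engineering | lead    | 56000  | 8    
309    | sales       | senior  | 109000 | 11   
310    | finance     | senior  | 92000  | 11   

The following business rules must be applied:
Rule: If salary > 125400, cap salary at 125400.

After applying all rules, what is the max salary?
114000

Step 1: Original maximum salary = 114000
Step 2: Check cap of 125400 against maximum
Step 3: No records exceed the cap (max 114000 <= cap 125400), so no capping applies
Step 4: Maximum after transformation = 114000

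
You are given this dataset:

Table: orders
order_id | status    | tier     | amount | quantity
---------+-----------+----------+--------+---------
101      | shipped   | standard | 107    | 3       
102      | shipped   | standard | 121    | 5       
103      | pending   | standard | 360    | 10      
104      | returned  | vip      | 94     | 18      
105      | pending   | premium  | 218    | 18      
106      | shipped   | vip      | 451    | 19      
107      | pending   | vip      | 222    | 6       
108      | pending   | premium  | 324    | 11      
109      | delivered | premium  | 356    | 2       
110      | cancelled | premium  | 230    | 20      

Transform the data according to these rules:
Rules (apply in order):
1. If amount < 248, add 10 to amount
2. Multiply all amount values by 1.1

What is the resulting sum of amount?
2797.3

Step 1: Apply Rule 1 - Add 10 to records with amount < 248
  - 6 records affected: 992 + (6 × 10) = 1052
  - Unaffected records: 1491
  - Sum after Rule 1: 2543
Step 2: Apply Rule 2 - Multiply all by 1.1
  - 2543 × 1.1 = 2797.3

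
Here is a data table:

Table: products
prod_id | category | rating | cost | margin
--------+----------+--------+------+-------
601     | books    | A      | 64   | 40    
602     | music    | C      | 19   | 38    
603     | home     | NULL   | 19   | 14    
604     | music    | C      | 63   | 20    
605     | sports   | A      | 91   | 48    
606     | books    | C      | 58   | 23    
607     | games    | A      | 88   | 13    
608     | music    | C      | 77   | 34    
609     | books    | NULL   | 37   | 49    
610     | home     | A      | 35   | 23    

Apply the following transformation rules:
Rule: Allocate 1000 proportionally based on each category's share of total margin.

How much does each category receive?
books: 370.86, games: 43.05, home: 122.52, music: 304.64, sports: 158.94

Step 1: Calculate total margin = 302
Step 2: Calculate each category's proportion:
  books: 112/302 = 37.09% → 370.86
  games: 13/302 = 4.30% → 43.05
  home: 37/302 = 12.25% → 122.52
  music: 92/302 = 30.46% → 304.64
  sports: 48/302 = 15.89% → 158.94
Step 3: Verify: sum of allocations ≈ 1000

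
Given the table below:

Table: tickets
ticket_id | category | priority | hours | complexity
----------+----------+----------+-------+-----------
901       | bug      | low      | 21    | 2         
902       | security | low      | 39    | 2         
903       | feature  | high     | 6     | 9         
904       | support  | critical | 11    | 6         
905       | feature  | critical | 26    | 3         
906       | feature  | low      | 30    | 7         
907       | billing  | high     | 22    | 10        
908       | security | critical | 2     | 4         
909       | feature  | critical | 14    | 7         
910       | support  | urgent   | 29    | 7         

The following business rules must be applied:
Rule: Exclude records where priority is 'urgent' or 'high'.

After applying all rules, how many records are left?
7

Step 1: Count records to exclude
  - 1 (urgent) + 2 (high) = 3 records
Step 2: Total records: 10
Step 3: Remaining = 10 - 3 = 7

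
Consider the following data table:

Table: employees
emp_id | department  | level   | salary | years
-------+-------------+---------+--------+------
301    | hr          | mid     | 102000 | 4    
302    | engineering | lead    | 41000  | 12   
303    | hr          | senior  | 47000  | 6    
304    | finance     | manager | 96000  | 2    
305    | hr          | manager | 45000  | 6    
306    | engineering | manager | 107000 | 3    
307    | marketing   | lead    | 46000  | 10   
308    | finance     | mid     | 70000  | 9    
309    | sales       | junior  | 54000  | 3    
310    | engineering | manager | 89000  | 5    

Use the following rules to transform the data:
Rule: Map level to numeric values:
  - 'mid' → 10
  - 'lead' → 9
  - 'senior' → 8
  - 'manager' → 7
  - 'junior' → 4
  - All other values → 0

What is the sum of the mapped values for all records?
78

Step 1: Apply mapping to each record
Step 2: Count by status:
  'mid': 2 records × 10 = 20
  'lead': 2 records × 9 = 18
  'senior': 1 records × 8 = 8
  'manager': 4 records × 7 = 28
  'junior': 1 records × 4 = 4
Step 3: Sum all mapped values = 78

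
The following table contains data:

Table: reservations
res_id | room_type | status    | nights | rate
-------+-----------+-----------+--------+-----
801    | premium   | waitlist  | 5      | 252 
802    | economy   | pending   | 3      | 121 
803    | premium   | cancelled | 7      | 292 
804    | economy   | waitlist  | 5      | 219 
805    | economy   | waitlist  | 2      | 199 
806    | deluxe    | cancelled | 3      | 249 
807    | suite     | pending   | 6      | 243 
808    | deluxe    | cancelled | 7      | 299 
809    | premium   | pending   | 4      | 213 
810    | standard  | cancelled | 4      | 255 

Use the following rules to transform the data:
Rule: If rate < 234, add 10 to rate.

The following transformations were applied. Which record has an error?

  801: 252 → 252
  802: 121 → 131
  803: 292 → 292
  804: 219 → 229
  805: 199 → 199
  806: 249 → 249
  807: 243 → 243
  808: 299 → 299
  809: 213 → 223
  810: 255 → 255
Record 805 has an error. The correct transformed value should be 209, not 199.

Step 1: Check each record against the rule
Step 2: Record 805 has rate = 199
Step 3: Since 199 < 234, the bonus should have been applied
Step 4: Correct value = 209, but claimed value = 199
Conclusion: Record 805 has the error.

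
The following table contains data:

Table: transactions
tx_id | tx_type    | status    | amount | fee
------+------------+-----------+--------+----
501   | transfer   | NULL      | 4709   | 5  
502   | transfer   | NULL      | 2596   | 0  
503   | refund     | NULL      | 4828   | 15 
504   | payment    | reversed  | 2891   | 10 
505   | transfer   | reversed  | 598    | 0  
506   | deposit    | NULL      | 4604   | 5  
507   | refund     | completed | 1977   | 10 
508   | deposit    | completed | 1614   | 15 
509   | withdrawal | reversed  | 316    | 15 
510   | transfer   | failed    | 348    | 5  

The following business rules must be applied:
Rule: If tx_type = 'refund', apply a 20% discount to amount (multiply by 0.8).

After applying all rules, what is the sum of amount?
23120.0

Step 1: Records with tx_type = 'refund' have total amount = 6805
Step 2: Apply multiplier: 6805 × 0.8 = 5444.0
Step 3: Other records total: 17676
Step 4: Final sum = 5444.0 + 17676 = 23120.0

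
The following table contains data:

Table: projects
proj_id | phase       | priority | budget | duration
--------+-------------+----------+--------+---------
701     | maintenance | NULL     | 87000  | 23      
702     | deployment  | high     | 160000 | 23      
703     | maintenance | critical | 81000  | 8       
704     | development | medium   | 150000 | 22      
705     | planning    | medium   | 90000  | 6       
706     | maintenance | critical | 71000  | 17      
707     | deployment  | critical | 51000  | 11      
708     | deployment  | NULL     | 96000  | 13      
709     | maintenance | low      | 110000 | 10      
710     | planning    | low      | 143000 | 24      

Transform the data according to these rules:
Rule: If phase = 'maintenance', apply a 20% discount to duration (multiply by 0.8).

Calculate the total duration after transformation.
145.4

Step 1: Records with phase = 'maintenance' have total duration = 58
Step 2: Apply multiplier: 58 × 0.8 = 46.4
Step 3: Other records total: 99
Step 4: Final sum = 46.4 + 99 = 145.4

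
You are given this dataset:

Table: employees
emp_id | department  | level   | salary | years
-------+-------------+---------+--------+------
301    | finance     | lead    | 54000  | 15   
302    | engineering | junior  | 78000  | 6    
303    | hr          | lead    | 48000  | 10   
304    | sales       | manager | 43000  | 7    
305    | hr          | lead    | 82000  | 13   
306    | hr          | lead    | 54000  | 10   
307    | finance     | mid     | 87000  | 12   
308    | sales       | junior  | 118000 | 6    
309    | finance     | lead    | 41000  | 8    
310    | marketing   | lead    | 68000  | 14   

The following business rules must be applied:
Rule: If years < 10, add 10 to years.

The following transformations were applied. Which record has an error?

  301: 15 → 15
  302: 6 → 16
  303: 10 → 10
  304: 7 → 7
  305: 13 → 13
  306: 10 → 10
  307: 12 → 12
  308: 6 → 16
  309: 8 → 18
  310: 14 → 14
Record 304 has an error. The correct transformed value should be 17, not 7.

Step 1: Check each record against the rule
Step 2: Record 304 has years = 7
Step 3: Since 7 < 10, the bonus should have been applied
Step 4: Correct value = 17, but claimed value = 7
Conclusion: Record 304 has the error.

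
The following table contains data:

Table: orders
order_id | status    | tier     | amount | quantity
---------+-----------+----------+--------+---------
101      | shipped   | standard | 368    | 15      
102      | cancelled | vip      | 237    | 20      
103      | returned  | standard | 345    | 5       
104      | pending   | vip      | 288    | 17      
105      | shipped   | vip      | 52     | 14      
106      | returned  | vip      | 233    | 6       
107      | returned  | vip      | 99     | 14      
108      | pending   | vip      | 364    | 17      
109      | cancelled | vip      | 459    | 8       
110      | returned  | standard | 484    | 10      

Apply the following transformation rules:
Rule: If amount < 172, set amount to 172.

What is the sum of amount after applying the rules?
3122

Step 1: 2 records have amount < 172
Step 2: These records originally summed to 151
Step 3: After setting to minimum: 2 × 172 = 344
Step 4: Unaffected records sum: 2778
Step 5: Final sum = 344 + 2778 = 3122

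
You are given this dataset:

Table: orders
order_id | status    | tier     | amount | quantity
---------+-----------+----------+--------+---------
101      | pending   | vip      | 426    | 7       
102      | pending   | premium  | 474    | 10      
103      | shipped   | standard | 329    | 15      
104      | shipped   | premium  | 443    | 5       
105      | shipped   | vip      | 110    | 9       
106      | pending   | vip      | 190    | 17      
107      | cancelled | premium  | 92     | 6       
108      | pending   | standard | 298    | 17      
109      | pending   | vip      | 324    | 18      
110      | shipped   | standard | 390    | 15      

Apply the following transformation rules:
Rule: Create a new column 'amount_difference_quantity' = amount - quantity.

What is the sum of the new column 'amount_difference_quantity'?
2957

Step 1: For each record, compute amount - quantity
Example calculations:
  426 - 7 = 419
  474 - 10 = 464
  329 - 15 = 314
  ...
Step 2: Sum all derived values
Step 3: Total = 2957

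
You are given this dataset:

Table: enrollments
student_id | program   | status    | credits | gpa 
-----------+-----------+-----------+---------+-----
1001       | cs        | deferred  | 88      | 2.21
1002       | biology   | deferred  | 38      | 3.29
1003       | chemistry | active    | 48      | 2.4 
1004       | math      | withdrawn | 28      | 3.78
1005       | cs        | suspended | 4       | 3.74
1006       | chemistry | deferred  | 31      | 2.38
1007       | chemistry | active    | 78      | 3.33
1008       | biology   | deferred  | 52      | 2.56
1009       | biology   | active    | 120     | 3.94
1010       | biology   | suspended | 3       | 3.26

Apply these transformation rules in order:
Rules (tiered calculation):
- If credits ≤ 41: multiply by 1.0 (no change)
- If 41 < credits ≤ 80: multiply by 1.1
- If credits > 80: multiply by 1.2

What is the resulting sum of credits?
549.4

Step 1: Tier 1 (credits ≤ 41): 5 records, sum = 104 × 1.0 = 104.0
Step 2: Tier 2 (41 < credits ≤ 80): 3 records, sum = 178 × 1.1 = 195.8
Step 3: Tier 3 (credits > 80): 2 records, sum = 208 × 1.2 = 249.6
Step 4: Final sum = 104.0 + 195.8 + 249.6 = 549.4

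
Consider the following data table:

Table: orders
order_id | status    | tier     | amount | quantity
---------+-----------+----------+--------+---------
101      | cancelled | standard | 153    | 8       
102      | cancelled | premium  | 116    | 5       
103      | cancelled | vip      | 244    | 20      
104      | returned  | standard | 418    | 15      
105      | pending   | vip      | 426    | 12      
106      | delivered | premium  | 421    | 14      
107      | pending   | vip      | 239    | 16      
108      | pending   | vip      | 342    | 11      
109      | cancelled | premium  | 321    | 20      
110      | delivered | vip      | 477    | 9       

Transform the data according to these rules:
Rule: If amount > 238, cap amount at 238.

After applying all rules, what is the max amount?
238

Step 1: Original maximum amount = 477
Step 2: Apply cap at 238
Step 3: 8 records had amount > 238 and were capped
Step 4: Maximum after transformation = 238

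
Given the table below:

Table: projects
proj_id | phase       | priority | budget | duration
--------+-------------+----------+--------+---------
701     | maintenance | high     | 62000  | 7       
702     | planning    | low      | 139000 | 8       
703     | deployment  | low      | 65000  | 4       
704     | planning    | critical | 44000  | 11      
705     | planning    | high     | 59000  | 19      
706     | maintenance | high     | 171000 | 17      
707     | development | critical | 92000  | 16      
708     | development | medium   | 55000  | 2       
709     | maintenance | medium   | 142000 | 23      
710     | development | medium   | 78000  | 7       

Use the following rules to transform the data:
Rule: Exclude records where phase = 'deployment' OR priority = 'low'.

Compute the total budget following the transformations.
703000

Step 1: Find records where phase = 'deployment' OR priority = 'low'
Step 2: 2 records match, summing to 204000
Step 3: Original sum: 907000
Step 4: Remaining sum = 907000 - 204000 = 703000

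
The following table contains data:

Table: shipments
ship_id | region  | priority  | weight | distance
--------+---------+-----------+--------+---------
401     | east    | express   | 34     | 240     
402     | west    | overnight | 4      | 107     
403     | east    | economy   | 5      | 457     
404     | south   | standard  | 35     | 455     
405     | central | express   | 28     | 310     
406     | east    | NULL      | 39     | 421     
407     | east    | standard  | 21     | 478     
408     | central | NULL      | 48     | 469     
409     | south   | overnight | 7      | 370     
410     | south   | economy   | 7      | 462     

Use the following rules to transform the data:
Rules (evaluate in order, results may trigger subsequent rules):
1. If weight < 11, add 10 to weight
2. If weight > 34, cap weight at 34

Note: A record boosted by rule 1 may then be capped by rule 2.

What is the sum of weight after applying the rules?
248

Step 1: Apply rule 1 to records with weight < 11
  - 4 records get bonus of 10
  - Of these, 0 records then exceed 34 and get capped
Step 2: Apply rule 2 to records with weight > 34
  - 3 records (original) are capped
Step 3: Calculate final sum = 248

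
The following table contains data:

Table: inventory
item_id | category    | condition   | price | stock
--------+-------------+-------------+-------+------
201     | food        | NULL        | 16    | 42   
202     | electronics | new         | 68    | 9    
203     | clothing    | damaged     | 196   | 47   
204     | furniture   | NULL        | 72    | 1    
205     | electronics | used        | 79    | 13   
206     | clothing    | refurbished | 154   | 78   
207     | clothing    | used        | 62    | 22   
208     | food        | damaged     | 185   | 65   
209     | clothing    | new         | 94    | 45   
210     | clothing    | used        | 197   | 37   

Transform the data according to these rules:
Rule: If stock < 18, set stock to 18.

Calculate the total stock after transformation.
390

Step 1: 3 records have stock < 18
Step 2: These records originally summed to 23
Step 3: After setting to minimum: 3 × 18 = 54
Step 4: Unaffected records sum: 336
Step 5: Final sum = 54 + 336 = 390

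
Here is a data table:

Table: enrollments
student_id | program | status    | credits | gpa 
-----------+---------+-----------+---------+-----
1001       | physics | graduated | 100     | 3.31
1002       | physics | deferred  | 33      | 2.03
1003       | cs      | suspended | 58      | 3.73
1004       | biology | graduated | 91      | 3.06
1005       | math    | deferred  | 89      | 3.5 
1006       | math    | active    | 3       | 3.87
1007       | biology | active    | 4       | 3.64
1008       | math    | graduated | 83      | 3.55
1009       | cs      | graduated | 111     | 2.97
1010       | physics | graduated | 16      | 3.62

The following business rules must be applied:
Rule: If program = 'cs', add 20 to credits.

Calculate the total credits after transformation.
628

Step 1: Count records where program = 'cs': 2
Step 2: Total bonus added: 2 × 20 = 40
Step 3: Original sum of credits: 588
Step 4: Final sum = 588 + 40 = 628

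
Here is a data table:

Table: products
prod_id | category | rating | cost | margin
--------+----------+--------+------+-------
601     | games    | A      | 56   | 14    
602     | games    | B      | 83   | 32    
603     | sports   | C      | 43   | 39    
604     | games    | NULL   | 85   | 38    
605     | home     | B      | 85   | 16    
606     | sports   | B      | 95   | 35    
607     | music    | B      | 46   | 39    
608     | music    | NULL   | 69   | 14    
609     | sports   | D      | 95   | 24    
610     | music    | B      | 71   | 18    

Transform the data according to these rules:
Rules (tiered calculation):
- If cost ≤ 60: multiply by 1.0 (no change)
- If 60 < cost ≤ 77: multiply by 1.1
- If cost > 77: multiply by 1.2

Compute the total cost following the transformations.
830.6

Step 1: Tier 1 (cost ≤ 60): 3 records, sum = 145 × 1.0 = 145.0
Step 2: Tier 2 (60 < cost ≤ 77): 2 records, sum = 140 × 1.1 = 154.0
Step 3: Tier 3 (cost > 77): 5 records, sum = 443 × 1.2 = 531.6
Step 4: Final sum = 145.0 + 154.0 + 531.6 = 830.6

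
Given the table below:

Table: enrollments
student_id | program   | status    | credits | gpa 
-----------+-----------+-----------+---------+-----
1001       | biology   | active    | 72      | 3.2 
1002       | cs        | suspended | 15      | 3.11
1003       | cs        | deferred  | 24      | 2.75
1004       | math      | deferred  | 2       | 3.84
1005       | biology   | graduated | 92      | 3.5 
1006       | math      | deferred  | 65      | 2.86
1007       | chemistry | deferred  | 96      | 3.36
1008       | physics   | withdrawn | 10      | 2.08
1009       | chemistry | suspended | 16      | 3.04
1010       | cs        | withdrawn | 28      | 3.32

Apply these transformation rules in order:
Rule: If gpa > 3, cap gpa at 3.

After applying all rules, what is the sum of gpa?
28.69

Step 1: 7 records have gpa > 3
Step 2: These records originally summed to 23.37
Step 3: After capping: 7 × 3 = 21
Step 4: Unaffected records sum: 7.69
Step 5: Final sum = 21 + 7.69 = 28.69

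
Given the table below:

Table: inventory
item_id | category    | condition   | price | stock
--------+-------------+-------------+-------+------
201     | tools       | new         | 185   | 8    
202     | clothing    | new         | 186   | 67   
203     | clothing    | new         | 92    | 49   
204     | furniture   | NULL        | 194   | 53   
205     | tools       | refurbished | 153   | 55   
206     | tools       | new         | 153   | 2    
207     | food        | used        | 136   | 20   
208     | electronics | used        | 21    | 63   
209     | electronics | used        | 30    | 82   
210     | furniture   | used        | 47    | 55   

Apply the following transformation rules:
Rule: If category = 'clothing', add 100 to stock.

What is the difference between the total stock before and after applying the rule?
200

Step 1: Original sum of stock = 454
Step 2: 2 records have category = 'clothing'
Step 3: Each affected record changes by 100
Step 4: Total change = 2 × 100 = 200
Step 5: New sum = 454 + 200 = 654
Step 6: Difference = |654 - 454| = 200
        (Sum increased by 200)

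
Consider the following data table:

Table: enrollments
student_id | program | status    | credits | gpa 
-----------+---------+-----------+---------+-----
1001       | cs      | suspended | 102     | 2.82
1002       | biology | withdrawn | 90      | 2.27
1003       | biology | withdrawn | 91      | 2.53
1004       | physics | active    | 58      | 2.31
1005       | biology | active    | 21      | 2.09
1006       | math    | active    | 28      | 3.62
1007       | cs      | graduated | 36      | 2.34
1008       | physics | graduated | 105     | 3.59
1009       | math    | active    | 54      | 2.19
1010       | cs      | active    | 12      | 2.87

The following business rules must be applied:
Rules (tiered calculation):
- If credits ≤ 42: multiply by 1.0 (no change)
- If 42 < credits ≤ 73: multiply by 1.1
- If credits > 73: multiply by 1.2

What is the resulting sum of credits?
685.8

Step 1: Tier 1 (credits ≤ 42): 4 records, sum = 97 × 1.0 = 97.0
Step 2: Tier 2 (42 < credits ≤ 73): 2 records, sum = 112 × 1.1 = 123.2
Step 3: Tier 3 (credits > 73): 4 records, sum = 388 × 1.2 = 465.6
Step 4: Final sum = 97.0 + 123.2 + 465.6 = 685.8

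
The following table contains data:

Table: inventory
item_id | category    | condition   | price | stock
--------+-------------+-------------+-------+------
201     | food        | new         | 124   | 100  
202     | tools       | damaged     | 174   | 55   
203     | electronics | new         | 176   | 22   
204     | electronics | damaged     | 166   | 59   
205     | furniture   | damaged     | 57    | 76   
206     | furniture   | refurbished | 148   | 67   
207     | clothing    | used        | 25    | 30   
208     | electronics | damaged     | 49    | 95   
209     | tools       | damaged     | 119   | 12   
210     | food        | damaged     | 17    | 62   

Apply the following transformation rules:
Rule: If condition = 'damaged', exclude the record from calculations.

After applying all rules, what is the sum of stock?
219

Step 1: Identify records where condition = 'damaged'
Step 2: The excluded records sum to 359
Step 3: Original total stock = 578
Step 4: Remaining total = 578 - 359 = 219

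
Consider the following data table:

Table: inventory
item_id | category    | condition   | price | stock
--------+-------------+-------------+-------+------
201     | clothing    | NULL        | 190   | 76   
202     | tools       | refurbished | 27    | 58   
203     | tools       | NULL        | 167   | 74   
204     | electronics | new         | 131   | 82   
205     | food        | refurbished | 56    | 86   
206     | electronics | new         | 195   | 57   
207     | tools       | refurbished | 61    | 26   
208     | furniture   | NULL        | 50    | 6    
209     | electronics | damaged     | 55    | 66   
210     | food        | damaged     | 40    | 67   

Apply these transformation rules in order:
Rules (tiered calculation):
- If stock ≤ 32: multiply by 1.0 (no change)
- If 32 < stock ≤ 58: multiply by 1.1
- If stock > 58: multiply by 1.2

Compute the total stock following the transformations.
699.7

Step 1: Tier 1 (stock ≤ 32): 2 records, sum = 32 × 1.0 = 32.0
Step 2: Tier 2 (32 < stock ≤ 58): 2 records, sum = 115 × 1.1 = 126.5
Step 3: Tier 3 (stock > 58): 6 records, sum = 451 × 1.2 = 541.2
Step 4: Final sum = 32.0 + 126.5 + 541.2 = 699.7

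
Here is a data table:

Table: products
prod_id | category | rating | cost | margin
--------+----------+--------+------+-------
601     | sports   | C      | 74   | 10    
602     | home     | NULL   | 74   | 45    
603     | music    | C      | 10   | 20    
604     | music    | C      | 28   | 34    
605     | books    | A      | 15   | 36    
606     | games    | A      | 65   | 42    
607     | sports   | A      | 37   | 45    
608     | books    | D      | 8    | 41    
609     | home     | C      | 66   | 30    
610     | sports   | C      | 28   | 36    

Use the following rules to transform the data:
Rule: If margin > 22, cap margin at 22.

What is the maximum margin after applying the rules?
22

Step 1: Original maximum margin = 45
Step 2: Apply cap at 22
Step 3: 8 records had margin > 22 and were capped
Step 4: Maximum after transformation = 22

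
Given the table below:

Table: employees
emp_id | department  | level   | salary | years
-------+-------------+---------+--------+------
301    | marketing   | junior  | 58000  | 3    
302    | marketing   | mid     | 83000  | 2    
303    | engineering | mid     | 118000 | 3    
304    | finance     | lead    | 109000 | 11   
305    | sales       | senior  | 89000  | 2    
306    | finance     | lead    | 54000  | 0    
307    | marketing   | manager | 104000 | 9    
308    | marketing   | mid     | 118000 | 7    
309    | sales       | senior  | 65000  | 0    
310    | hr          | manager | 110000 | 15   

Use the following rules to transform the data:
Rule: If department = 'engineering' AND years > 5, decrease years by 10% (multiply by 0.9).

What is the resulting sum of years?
52

Step 1: Find records where department = 'engineering' AND years > 5
Step 2: 0 records match, summing to 0
Step 3: After multiplier: 0 × 0.9 = 0.0
Step 4: Unaffected records sum: 52
Step 5: Final sum = 0.0 + 52 = 52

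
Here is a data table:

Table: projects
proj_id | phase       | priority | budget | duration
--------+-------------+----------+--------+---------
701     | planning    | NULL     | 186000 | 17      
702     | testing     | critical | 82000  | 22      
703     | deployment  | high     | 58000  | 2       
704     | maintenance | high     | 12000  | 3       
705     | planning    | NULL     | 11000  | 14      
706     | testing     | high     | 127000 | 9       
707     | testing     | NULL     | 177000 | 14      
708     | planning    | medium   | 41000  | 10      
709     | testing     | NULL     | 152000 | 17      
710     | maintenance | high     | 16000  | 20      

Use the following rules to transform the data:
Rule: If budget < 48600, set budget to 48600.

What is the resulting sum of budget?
976400

Step 1: 4 records have budget < 48600
Step 2: These records originally summed to 80000
Step 3: After setting to minimum: 4 × 48600 = 194400
Step 4: Unaffected records sum: 782000
Step 5: Final sum = 194400 + 782000 = 976400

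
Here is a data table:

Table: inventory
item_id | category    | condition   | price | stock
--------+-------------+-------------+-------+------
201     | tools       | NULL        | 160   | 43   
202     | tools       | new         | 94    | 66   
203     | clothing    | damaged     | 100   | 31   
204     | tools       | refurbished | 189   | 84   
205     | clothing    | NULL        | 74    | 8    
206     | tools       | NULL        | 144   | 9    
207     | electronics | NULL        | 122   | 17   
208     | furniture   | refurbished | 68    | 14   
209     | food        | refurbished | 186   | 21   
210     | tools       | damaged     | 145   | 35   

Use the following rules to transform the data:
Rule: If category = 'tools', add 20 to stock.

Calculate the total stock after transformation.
428

Step 1: Count records where category = 'tools': 5
Step 2: Total bonus added: 5 × 20 = 100
Step 3: Original sum of stock: 328
Step 4: Final sum = 328 + 100 = 428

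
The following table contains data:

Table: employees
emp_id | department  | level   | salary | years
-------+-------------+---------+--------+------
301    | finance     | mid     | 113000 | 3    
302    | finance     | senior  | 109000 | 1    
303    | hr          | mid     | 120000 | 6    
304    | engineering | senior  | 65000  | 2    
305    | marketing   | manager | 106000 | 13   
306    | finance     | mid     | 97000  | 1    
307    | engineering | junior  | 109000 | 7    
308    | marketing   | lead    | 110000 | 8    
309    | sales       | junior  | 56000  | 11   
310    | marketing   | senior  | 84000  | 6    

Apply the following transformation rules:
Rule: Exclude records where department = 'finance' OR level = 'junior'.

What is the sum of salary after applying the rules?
485000

Step 1: Find records where department = 'finance' OR level = 'junior'
Step 2: 5 records match, summing to 484000
Step 3: Original sum: 969000
Step 4: Remaining sum = 969000 - 484000 = 485000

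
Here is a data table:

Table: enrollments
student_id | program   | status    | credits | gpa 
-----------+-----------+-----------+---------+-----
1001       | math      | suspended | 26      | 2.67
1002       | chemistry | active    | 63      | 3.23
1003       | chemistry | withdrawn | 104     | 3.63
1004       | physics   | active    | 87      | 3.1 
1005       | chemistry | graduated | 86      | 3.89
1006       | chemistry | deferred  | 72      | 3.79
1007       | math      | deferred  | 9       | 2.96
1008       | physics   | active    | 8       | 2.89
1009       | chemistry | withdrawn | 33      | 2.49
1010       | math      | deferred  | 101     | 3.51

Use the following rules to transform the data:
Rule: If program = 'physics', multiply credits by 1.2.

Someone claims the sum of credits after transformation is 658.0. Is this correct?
No, the correct result is 608.0.

Step 1: Calculate the correct sum after transformation
Step 2: Apply multiplier 1.2 to records where program = 'physics'
Step 3: Correct result = 608.0
Step 4: Claimed result = 658.0
Step 5: 608.0 ≠ 658.0
Conclusion: The claimed result is incorrect. The correct answer is 608.0.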